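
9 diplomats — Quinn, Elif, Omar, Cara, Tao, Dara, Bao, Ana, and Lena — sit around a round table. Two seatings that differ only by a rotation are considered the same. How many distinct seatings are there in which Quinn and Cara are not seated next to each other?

30240

Without the restriction there are (8)! = 40320 seatings.
Seatings with Quinn beside Cara: treat them as a block with 2 internal orders, giving 2 × (7)! = 10080.
Subtracting, 40320 − 10080 = 30240.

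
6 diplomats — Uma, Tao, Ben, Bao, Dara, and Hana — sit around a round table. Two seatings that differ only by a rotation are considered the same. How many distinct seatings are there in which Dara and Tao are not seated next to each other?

72

All circular seatings of 6 people number (5)! = 120.
Those with Dara next to Tao: fuse the pair into one unit and seat 5 units around a circle — 2·(4)! = 48.
Subtracting, 120 − 48 = 72.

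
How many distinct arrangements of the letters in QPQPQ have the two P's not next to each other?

There are 5!/(3!·2!) = 10 arrangements of QPQPQ in total.
Arrangements with the P's together: treat PP as one letter, giving (4)!/(3!) = 4.
Hence 10 − 4 = 6.

6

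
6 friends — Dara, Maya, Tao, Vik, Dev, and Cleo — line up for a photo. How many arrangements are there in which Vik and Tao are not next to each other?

480

Of the 6! = 720 arrangements, those with Vik and Tao adjacent number 2 × 5! = 240 (treat the pair as a block with 2 internal orders).
Complementary counting: 720 − 240 = 480.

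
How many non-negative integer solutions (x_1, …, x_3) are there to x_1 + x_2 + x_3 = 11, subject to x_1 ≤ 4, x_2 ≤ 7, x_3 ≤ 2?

6

Ignoring the caps, the number of non-negative solutions to x_1+…+x_3 = 11 is C(13,2) = 78.
Subtract solutions that violate a single cap (substitute x_i' = x_i − (cap_i+1)): x_1 ≥ 5 gives C(8,2) = 28; x_2 ≥ 8 gives C(5,2) = 10; x_3 ≥ 3 gives C(10,2) = 45. Together 83.
Add back pairs where two caps are both exceeded: 0 + 10 + 1 = 11.
By inclusion–exclusion the count is 78 − 83 + 11 = 6.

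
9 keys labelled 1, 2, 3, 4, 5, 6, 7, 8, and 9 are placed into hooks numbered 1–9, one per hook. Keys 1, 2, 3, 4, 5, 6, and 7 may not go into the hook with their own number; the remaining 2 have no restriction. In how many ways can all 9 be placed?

165016

Let Aᵢ (for 1 ≤ i ≤ 7) be the placements that put key i in its forbidden hook. Any j of these fix j positions, leaving (9−j)! ways to fill the rest, and there are C(7,j) ways to pick which j.
By inclusion–exclusion, the number of valid placements is Σ_{j=0}^{7} (−1)^j C(7,j)·(9−j)!.
Computing: 362880 − 282240 + 105840 − 25200 + 4200 − 504 + 42 − 2 = 165016.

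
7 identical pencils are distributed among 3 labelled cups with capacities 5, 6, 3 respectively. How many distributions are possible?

22

Ignoring the caps, the number of non-negative solutions to x_1+…+x_3 = 7 is C(9,2) = 36.
Subtract solutions that violate a single cap (substitute x_i' = x_i − (cap_i+1)): x_1 ≥ 6 gives C(3,2) = 3; x_2 ≥ 7 gives C(2,2) = 1; x_3 ≥ 4 gives C(5,2) = 10. Together 14.
No two caps can be exceeded simultaneously, so the pair terms are all 0.
By inclusion–exclusion the count is 36 − 14 + 0 = 22.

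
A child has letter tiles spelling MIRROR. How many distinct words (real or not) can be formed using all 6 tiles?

The 6 letters of MIRROR have repeats: R appearing 3 times.
The number of distinct arrangements is 6!/(3!) = 720/6 = 120.

120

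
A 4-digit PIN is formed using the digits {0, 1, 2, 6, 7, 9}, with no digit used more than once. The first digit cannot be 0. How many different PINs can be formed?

300

The first digit has 6−1 = 5 choices (anything except 0).
The remaining 3 digits are filled from the other 5 symbols without repetition: 5 × 4 × 3 = 60.
Total: 5 × 60 = 300.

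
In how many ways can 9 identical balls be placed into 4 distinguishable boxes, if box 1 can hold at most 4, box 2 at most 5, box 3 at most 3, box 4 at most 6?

By stars and bars, unrestricted non-negative solutions to x_1+…+x_4 = 9 number C(9+3,3) = 220.
Subtract solutions that violate a single cap (substitute x_i' = x_i − (cap_i+1)): x_1 ≥ 5 gives C(7,3) = 35; x_2 ≥ 6 gives C(6,3) = 20; x_3 ≥ 4 gives C(8,3) = 56; x_4 ≥ 7 gives C(5,3) = 10. Together 121.
Add back pairs where two caps are both exceeded: 0 + 1 + 0 + 0 + 0 + 0 = 1.
By inclusion–exclusion the count is 220 − 121 + 1 = 100.

100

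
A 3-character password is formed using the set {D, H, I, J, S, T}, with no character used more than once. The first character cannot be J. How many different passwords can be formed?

The first character has 6−1 = 5 choices (anything except J).
The remaining 2 characters are filled from the other 5 symbols without repetition: 5 × 4 = 20.
Total: 5 × 20 = 100.

100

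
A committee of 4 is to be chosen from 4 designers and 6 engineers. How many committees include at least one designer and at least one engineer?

194

With no constraint there are C(10,4) = 210 possible selections.
Subtract selections that omit an entire group: no designers → C(6,4) = 15; no engineers → C(4,4) = 1.
Both groups omitted at once is impossible, so 210 − 16 = 194.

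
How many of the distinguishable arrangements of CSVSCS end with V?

10

With the last slot taken by V, it remains to arrange the other 5 letters (CSSCS).
Those 5 letters have C appearing twice and S appearing 3 times, giving (5)!/(3!·2!) = 10.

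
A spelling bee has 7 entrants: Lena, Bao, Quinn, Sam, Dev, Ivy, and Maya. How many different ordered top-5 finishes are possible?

2520

There are 7 choices for 1st place, 6 for 2nd, and so on down to 3 for position 5.
That gives 7 × 6 × 5 × 4 × 3 = 2520.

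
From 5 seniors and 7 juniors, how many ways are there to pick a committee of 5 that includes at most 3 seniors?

756

Split by how many seniors are chosen (0 through 3).
Sum: C(5,0)·C(7,5) + C(5,1)·C(7,4) + C(5,2)·C(7,3) + C(5,3)·C(7,2) = 21 + 175 + 350 + 210 = 756.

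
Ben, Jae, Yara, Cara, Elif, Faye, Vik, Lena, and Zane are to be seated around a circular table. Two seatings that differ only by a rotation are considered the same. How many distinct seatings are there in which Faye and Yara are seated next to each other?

10080

Treat {Faye, Yara} as one unit (2 internal orders) and seat the resulting 8 units around the table: (7)! circular arrangements.
So 2 × (7)! = 2 × 5040 = 10080.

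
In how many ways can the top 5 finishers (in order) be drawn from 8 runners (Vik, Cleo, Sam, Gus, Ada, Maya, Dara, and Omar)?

6720

There are 8 choices for 1st place, 7 for 2nd, and so on down to 4 for position 5.
That gives 8 × 7 × 6 × 5 × 4 = 6720.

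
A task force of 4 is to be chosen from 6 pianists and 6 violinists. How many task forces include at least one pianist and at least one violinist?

465

Total 4-person selections from all 12: C(12,4) = 495.
Selections missing a whole group: no pianists → C(6,4) = 15; no violinists → C(6,4) = 15.
Both groups omitted at once is impossible, so 495 − 30 = 465.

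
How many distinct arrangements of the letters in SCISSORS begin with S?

840

Fix S in the first position and arrange the remaining 7 letters.
Those 7 letters have S appearing 3 times, giving (7)!/(3!) = 840.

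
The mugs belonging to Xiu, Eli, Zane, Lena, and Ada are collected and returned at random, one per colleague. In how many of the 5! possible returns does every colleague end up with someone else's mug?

44

Count assignments avoiding every fixed point. For any j of the 5 colleagues fixed to their own mug, the other 5−j can be arranged in (5−j)! ways.
By inclusion–exclusion this is Σ_{j=0}^{5} (−1)^j C(5,j)·(5−j)!.
Computing: 120 − 120 + 60 − 20 + 5 − 1 = 44.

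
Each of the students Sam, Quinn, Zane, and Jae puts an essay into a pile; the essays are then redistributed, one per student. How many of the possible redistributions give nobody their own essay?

This is the derangement count D_4: permutations of 4 items with no fixed point.
By inclusion–exclusion this is Σ_{j=0}^{4} (−1)^j C(4,j)·(4−j)!.
Computing: 24 − 24 + 12 − 4 + 1 = 9.

9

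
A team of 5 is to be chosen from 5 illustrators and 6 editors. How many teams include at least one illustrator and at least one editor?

455

Total 5-person selections from all 11: C(11,5) = 462.
Selections missing a whole group: no illustrators → C(6,5) = 6; no editors → C(5,5) = 1.
Both groups omitted at once is impossible, so 462 − 7 = 455.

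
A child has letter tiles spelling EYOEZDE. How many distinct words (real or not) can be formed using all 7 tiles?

EYOEZDE has 7 letters with E appearing 3 times.
Dividing 7! = 5040 by 3! = 6 for the repeated letters gives 840.

840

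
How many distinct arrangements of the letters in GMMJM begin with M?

12

With the first slot taken by M, it remains to arrange the other 4 letters (GMJM).
Those 4 letters have M appearing twice, giving (4)!/(2!) = 12.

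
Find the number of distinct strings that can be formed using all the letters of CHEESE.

120

CHEESE has 6 letters with E appearing 3 times.
Dividing 6! = 720 by 3! = 6 for the repeated letters gives 120.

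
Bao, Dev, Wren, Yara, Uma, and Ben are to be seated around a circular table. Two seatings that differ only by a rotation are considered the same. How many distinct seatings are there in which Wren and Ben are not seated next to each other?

72

All circular seatings of 6 people number (5)! = 120.
Seatings with Wren beside Ben: treat them as a block with 2 internal orders, giving 2 × (4)! = 48.
Subtracting, 120 − 48 = 72.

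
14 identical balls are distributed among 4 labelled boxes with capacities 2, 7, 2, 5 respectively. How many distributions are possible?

Ignoring the caps, the number of non-negative solutions to x_1+…+x_4 = 14 is C(17,3) = 680.
Subtract solutions that violate a single cap (substitute x_i' = x_i − (cap_i+1)): x_1 ≥ 3 gives C(14,3) = 364; x_2 ≥ 8 gives C(9,3) = 84; x_3 ≥ 3 gives C(14,3) = 364; x_4 ≥ 6 gives C(11,3) = 165. Together 977.
Add back pairs where two caps are both exceeded: 20 + 165 + 56 + 20 + 1 + 56 = 318.
Subtract triples: 1 + 0 + 10 + 0 = 11.
By inclusion–exclusion the count is 680 − 977 + 318 − 11 = 10.

10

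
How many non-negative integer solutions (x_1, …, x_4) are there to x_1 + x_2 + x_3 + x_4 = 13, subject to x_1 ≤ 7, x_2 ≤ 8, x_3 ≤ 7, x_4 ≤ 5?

293

Ignoring the caps, the number of non-negative solutions to x_1+…+x_4 = 13 is C(16,3) = 560.
Subtract solutions that violate a single cap (substitute x_i' = x_i − (cap_i+1)): x_1 ≥ 8 gives C(8,3) = 56; x_2 ≥ 9 gives C(7,3) = 35; x_3 ≥ 8 gives C(8,3) = 56; x_4 ≥ 6 gives C(10,3) = 120. Together 267.
No two caps can be exceeded simultaneously, so the pair terms are all 0.
By inclusion–exclusion the count is 560 − 267 + 0 = 293.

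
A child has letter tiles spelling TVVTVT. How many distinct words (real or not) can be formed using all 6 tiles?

The 6 letters of TVVTVT have repeats: T appearing 3 times and V appearing 3 times.
The number of distinct arrangements is 6!/(3!·3!) = 720/36 = 20.

20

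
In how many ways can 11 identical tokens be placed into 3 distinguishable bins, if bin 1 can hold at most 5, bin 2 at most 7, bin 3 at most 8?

41

Without the upper bounds there are C(13,2) = 78 ways to split 11 among 3 bins.
Subtract solutions that violate a single cap (substitute x_i' = x_i − (cap_i+1)): x_1 ≥ 6 gives C(7,2) = 21; x_2 ≥ 8 gives C(5,2) = 10; x_3 ≥ 9 gives C(4,2) = 6. Together 37.
No two caps can be exceeded simultaneously, so the pair terms are all 0.
By inclusion–exclusion the count is 78 − 37 + 0 = 41.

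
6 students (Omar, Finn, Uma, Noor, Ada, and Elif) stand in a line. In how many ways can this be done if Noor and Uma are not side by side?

There are 6! = 720 arrangements in all. If Noor and Uma are adjacent, merging them into one block gives 2·(5)! = 240 arrangements.
Complementary counting: 720 − 240 = 480.

480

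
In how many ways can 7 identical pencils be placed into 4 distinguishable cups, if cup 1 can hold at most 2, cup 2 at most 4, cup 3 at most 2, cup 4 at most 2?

Ignoring the caps, the number of non-negative solutions to x_1+…+x_4 = 7 is C(10,3) = 120.
Subtract solutions that violate a single cap (substitute x_i' = x_i − (cap_i+1)): x_1 ≥ 3 gives C(7,3) = 35; x_2 ≥ 5 gives C(5,3) = 10; x_3 ≥ 3 gives C(7,3) = 35; x_4 ≥ 3 gives C(7,3) = 35. Together 115.
Add back pairs where two caps are both exceeded: 0 + 4 + 4 + 0 + 0 + 4 = 12.
By inclusion–exclusion the count is 120 − 115 + 12 = 17.

17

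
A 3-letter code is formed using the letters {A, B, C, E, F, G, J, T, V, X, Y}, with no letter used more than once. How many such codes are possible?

990

With no repetition, fill the 3 letters in order: 11 choices, then 10, down to 9.
11 × 10 × 9 = 990.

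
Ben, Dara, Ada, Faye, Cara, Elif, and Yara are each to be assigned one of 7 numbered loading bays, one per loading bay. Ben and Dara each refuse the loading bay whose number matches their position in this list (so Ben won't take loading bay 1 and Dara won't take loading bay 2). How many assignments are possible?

Let Aᵢ (for i ∈ {1, 2}) be the placements that put person i in their forbidden loading bay. Any j of these fix j positions, leaving (7−j)! ways to fill the rest, and there are C(2,j) ways to pick which j.
By inclusion–exclusion, the number of valid placements is Σ_{j=0}^{2} (−1)^j C(2,j)·(7−j)!.
Computing: 5040 − 1440 + 120 = 3720.

3720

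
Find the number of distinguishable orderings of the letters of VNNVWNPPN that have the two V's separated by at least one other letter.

There are 9!/(4!·2!·2!) = 3780 arrangements of VNNVWNPPN in total.
If the two V's are adjacent, glue them into one block, leaving 8 items to arrange: (8)!/(4!·2!) = 840 ways.
Subtracting, 3780 − 840 = 2940 arrangements keep the V's apart.

2940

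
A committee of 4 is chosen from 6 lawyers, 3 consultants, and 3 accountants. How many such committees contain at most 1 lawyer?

135

Split by how many lawyers are chosen (0 through 1).
Sum: C(6,0)·C(6,4) + C(6,1)·C(6,3) = 15 + 120 = 135.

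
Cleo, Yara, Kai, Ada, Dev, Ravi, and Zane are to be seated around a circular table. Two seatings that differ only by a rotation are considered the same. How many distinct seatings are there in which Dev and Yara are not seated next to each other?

All circular seatings of 7 people number (6)! = 720.
Those with Dev next to Yara: fuse the pair into one unit and seat 6 units around a circle — 2·(5)! = 240.
Subtracting, 720 − 240 = 480.

480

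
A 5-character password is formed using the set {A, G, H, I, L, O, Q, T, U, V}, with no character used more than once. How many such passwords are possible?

Choose and order 5 of the 10 symbols: the first character has 10 options, the next 9, and so on down to 6.
10 × 9 × 8 × 7 × 6 = 30240.

30240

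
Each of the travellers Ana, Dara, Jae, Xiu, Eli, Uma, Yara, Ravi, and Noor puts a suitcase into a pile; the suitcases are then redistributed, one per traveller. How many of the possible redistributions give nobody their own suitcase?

133496

Count assignments avoiding every fixed point. For any j of the 9 travellers fixed to their own suitcase, the other 9−j can be arranged in (9−j)! ways.
By inclusion–exclusion this is Σ_{j=0}^{9} (−1)^j C(9,j)·(9−j)!.
Computing: 362880 − 362880 + 181440 − 60480 + 15120 − 3024 + 504 − 72 + 9 − 1 = 133496.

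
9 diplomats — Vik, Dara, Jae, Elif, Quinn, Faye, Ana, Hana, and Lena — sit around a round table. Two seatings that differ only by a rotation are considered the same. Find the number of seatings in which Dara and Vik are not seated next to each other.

30240

Without the restriction there are (8)! = 40320 seatings.
Seatings with Dara beside Vik: treat them as a block with 2 internal orders, giving 2 × (7)! = 10080.
Subtracting, 40320 − 10080 = 30240.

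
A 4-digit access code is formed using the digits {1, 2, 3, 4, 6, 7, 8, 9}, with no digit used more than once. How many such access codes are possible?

1680

This is a permutation of 4 out of 8: P(8,4) = 8!/4!.
That product is 8 × 7 × 6 × 5 = 1680.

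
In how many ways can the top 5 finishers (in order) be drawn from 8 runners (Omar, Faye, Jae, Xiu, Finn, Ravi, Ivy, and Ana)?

6720

There are 8 choices for 1st place, 7 for 2nd, and so on down to 4 for position 5.
That gives 8 × 7 × 6 × 5 × 4 = 6720.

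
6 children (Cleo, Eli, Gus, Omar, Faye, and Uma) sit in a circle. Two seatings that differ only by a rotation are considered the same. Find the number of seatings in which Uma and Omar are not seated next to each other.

72

Without the restriction there are (5)! = 120 seatings.
Those with Uma next to Omar: fuse the pair into one unit and seat 5 units around a circle — 2·(4)! = 48.
Subtracting, 120 − 48 = 72.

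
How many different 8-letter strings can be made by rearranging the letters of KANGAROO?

KANGAROO has 8 letters with A appearing twice and O appearing twice.
The number of distinct arrangements is 8!/(2!·2!) = 40320/4 = 10080.

10080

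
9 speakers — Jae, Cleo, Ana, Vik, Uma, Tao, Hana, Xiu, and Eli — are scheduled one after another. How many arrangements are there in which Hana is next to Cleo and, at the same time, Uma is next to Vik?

20160

Treat {Hana,Cleo} as one block (2 orders) and {Uma,Vik} as another (2 orders).
That leaves 7 units to arrange: 2 × 2 × 7! = 4 × 5040 = 20160.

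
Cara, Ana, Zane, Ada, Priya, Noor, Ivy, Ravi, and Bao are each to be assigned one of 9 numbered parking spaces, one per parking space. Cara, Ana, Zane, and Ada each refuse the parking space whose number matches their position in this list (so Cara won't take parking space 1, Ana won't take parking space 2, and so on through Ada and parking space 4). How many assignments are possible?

229080

Let Aᵢ (for 1 ≤ i ≤ 4) be the placements that put person i in their forbidden parking space. Any j of these fix j positions, leaving (9−j)! ways to fill the rest, and there are C(4,j) ways to pick which j.
By inclusion–exclusion, the number of valid placements is Σ_{j=0}^{4} (−1)^j C(4,j)·(9−j)!.
Computing: 362880 − 161280 + 30240 − 2880 + 120 = 229080.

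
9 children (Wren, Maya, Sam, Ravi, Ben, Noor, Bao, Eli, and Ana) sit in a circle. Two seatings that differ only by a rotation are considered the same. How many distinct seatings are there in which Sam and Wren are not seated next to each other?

Without the restriction there are (8)! = 40320 seatings.
Seatings with Sam beside Wren: treat them as a block with 2 internal orders, giving 2 × (7)! = 10080.
Subtracting, 40320 − 10080 = 30240.

30240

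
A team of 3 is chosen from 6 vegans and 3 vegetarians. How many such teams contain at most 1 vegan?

Split by how many vegans are chosen (0 through 1).
Sum: C(6,0)·C(3,3) + C(6,1)·C(3,2) = 1 + 18 = 19.

19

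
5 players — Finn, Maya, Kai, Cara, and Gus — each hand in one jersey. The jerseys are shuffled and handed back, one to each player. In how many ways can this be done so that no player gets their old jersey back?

Let Aᵢ be the assignments in which player i gets their old jersey. We want the size of the complement of A₁∪…∪A_5.
By inclusion–exclusion this is Σ_{j=0}^{5} (−1)^j C(5,j)·(5−j)!.
Computing: 120 − 120 + 60 − 20 + 5 − 1 = 44.

44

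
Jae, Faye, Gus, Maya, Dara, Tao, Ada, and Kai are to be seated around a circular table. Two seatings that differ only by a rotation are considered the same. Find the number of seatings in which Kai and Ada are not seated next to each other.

3600

All circular seatings of 8 people number (7)! = 5040.
Those with Kai next to Ada: fuse the pair into one unit and seat 7 units around a circle — 2·(6)! = 1440.
Subtracting, 5040 − 1440 = 3600.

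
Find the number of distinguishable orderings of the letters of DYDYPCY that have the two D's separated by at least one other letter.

300

Total arrangements of DYDYPCY: 7!/(3!·2!) = 420.
If the two D's are adjacent, glue them into one block, leaving 6 items to arrange: (6)!/(3!) = 120 ways.
Subtracting, 420 − 120 = 300 arrangements keep the D's apart.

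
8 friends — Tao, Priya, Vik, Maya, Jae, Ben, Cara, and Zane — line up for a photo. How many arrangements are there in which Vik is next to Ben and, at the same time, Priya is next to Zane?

Treat {Vik,Ben} as one block (2 orders) and {Priya,Zane} as another (2 orders).
That leaves 6 units to arrange: 2 × 2 × 6! = 4 × 720 = 2880.

2880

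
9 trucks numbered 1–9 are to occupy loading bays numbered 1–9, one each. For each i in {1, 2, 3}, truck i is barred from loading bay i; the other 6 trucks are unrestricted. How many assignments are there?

Let Aᵢ (for i ∈ {1, 2, 3}) be the placements that put truck i in its forbidden loading bay. Any j of these fix j positions, leaving (9−j)! ways to fill the rest, and there are C(3,j) ways to pick which j.
By inclusion–exclusion, the number of valid placements is Σ_{j=0}^{3} (−1)^j C(3,j)·(9−j)!.
Computing: 362880 − 120960 + 15120 − 720 = 256320.

256320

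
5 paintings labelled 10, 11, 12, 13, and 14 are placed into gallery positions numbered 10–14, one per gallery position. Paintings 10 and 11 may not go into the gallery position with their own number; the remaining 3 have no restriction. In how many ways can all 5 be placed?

Let Aᵢ (for i ∈ {10, 11}) be the placements that put painting i in its forbidden gallery position. Any j of these fix j positions, leaving (5−j)! ways to fill the rest, and there are C(2,j) ways to pick which j.
By inclusion–exclusion, the number of valid placements is Σ_{j=0}^{2} (−1)^j C(2,j)·(5−j)!.
Computing: 120 − 48 + 6 = 78.

78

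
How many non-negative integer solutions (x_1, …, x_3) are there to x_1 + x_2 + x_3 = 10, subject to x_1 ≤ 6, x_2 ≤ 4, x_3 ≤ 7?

29

Without the upper bounds there are C(12,2) = 66 ways to split 10 among 3 variables.
Subtract solutions that violate a single cap (substitute x_i' = x_i − (cap_i+1)): x_1 ≥ 7 gives C(5,2) = 10; x_2 ≥ 5 gives C(7,2) = 21; x_3 ≥ 8 gives C(4,2) = 6. Together 37.
No two caps can be exceeded simultaneously, so the pair terms are all 0.
By inclusion–exclusion the count is 66 − 37 + 0 = 29.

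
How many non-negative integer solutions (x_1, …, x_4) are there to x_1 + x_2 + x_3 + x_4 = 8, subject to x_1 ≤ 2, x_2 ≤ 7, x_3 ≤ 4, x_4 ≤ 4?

Ignoring the caps, the number of non-negative solutions to x_1+…+x_4 = 8 is C(11,3) = 165.
Subtract solutions that violate a single cap (substitute x_i' = x_i − (cap_i+1)): x_1 ≥ 3 gives C(8,3) = 56; x_2 ≥ 8 gives C(3,3) = 1; x_3 ≥ 5 gives C(6,3) = 20; x_4 ≥ 5 gives C(6,3) = 20. Together 97.
Add back pairs where two caps are both exceeded: 0 + 1 + 1 + 0 + 0 + 0 = 2.
By inclusion–exclusion the count is 165 − 97 + 2 = 70.

70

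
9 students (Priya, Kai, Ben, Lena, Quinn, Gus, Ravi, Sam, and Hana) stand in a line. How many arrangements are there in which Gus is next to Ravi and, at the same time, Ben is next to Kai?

Treat {Gus,Ravi} as one block (2 orders) and {Ben,Kai} as another (2 orders).
That leaves 7 units to arrange: 2 × 2 × 7! = 4 × 5040 = 20160.

20160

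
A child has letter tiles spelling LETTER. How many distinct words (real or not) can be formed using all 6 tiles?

The 6 letters of LETTER have repeats: E appearing twice and T appearing twice.
Dividing 6! = 720 by 2!·2! = 4 for the repeated letters gives 180.

180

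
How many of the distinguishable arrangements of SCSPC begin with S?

12

With the first slot taken by S, it remains to arrange the other 4 letters (CSPC).
Those 4 letters have C appearing twice, giving (4)!/(2!) = 12.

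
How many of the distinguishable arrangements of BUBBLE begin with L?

Fix L in the first position and arrange the remaining 5 letters.
Those 5 letters have B appearing 3 times, giving (5)!/(3!) = 20.

20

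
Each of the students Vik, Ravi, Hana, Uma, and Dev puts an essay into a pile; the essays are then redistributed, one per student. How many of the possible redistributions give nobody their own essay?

44

This is the derangement count D_5: permutations of 5 items with no fixed point.
By inclusion–exclusion this is Σ_{j=0}^{5} (−1)^j C(5,j)·(5−j)!.
Computing: 120 − 120 + 60 − 20 + 5 − 1 = 44.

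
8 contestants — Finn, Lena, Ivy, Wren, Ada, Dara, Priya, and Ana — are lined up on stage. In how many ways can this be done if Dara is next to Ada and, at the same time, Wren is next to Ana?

2880

Treat {Dara,Ada} as one block (2 orders) and {Wren,Ana} as another (2 orders).
That leaves 6 units to arrange: 2 × 2 × 6! = 4 × 720 = 2880.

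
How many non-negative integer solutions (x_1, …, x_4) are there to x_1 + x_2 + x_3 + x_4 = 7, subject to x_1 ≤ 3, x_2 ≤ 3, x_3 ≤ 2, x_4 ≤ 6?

46

Ignoring the caps, the number of non-negative solutions to x_1+…+x_4 = 7 is C(10,3) = 120.
Subtract solutions that violate a single cap (substitute x_i' = x_i − (cap_i+1)): x_1 ≥ 4 gives C(6,3) = 20; x_2 ≥ 4 gives C(6,3) = 20; x_3 ≥ 3 gives C(7,3) = 35; x_4 ≥ 7 gives C(3,3) = 1. Together 76.
Add back pairs where two caps are both exceeded: 0 + 1 + 0 + 1 + 0 + 0 = 2.
By inclusion–exclusion the count is 120 − 76 + 2 = 46.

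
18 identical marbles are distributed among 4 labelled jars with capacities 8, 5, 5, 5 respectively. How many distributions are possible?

Ignoring the caps, the number of non-negative solutions to x_1+…+x_4 = 18 is C(21,3) = 1330.
Subtract solutions that violate a single cap (substitute x_i' = x_i − (cap_i+1)): x_1 ≥ 9 gives C(12,3) = 220; x_2 ≥ 6 gives C(15,3) = 455; x_3 ≥ 6 gives C(15,3) = 455; x_4 ≥ 6 gives C(15,3) = 455. Together 1585.
Add back pairs where two caps are both exceeded: 20 + 20 + 20 + 84 + 84 + 84 = 312.
Subtract triples: 0 + 0 + 0 + 1 = 1.
By inclusion–exclusion the count is 1330 − 1585 + 312 − 1 = 56.

56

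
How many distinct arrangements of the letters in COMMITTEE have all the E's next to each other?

Treat the 2 copies of E as a single block. The multiset to arrange is then {EE, C, I, M, M, O, T, T}, 8 items in all.
That gives (8)!/(2!·2!) = 10080 arrangements.

10080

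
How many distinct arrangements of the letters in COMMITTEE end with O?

5040

With the last slot taken by O, it remains to arrange the other 8 letters (CMMITTEE).
Those 8 letters have E appearing twice, M appearing twice, and T appearing twice, giving (8)!/(2!·2!·2!) = 5040.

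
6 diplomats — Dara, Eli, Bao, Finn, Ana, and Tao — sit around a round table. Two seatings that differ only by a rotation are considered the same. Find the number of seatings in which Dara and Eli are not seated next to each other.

72

Without the restriction there are (5)! = 120 seatings.
Seatings with Dara beside Eli: treat them as a block with 2 internal orders, giving 2 × (4)! = 48.
Subtracting, 120 − 48 = 72.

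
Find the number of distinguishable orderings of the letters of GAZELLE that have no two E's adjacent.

900

Total arrangements of GAZELLE: 7!/(2!·2!) = 1260.
Arrangements with the E's together: treat EE as one letter, giving (6)!/(2!) = 360.
Subtracting, 1260 − 360 = 900 arrangements keep the E's apart.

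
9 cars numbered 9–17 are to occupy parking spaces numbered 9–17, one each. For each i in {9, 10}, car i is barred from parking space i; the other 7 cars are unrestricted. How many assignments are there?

287280

Let Aᵢ (for i ∈ {9, 10}) be the placements that put car i in its forbidden parking space. Any j of these fix j positions, leaving (9−j)! ways to fill the rest, and there are C(2,j) ways to pick which j.
By inclusion–exclusion, the number of valid placements is Σ_{j=0}^{2} (−1)^j C(2,j)·(9−j)!.
Computing: 362880 − 80640 + 5040 = 287280.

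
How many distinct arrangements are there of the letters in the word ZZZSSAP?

420

The 7 letters of ZZZSSAP have repeats: S appearing twice and Z appearing 3 times.
So there are 7! / (3!·2!) = 420 distinguishable arrangements.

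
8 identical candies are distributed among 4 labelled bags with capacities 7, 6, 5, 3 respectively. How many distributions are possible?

115

By stars and bars, unrestricted non-negative solutions to x_1+…+x_4 = 8 number C(8+3,3) = 165.
Subtract solutions that violate a single cap (substitute x_i' = x_i − (cap_i+1)): x_1 ≥ 8 gives C(3,3) = 1; x_2 ≥ 7 gives C(4,3) = 4; x_3 ≥ 6 gives C(5,3) = 10; x_4 ≥ 4 gives C(7,3) = 35. Together 50.
No two caps can be exceeded simultaneously, so the pair terms are all 0.
By inclusion–exclusion the count is 165 − 50 + 0 = 115.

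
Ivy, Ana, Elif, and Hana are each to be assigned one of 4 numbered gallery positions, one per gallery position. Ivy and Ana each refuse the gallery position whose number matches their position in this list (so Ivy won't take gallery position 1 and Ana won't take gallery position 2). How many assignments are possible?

Let Aᵢ (for i ∈ {1, 2}) be the placements that put person i in their forbidden gallery position. Any j of these fix j positions, leaving (4−j)! ways to fill the rest, and there are C(2,j) ways to pick which j.
By inclusion–exclusion, the number of valid placements is Σ_{j=0}^{2} (−1)^j C(2,j)·(4−j)!.
Computing: 24 − 12 + 2 = 14.

14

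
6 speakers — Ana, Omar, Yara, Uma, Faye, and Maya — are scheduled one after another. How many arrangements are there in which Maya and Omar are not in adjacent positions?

There are 6! = 720 arrangements in all. If Maya and Omar are adjacent, merging them into one block gives 2·(5)! = 240 arrangements.
Complementary counting: 720 − 240 = 480.

480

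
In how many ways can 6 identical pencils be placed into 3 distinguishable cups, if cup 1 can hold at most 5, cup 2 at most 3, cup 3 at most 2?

11

Ignoring the caps, the number of non-negative solutions to x_1+…+x_3 = 6 is C(8,2) = 28.
Subtract solutions that violate a single cap (substitute x_i' = x_i − (cap_i+1)): x_1 ≥ 6 gives C(2,2) = 1; x_2 ≥ 4 gives C(4,2) = 6; x_3 ≥ 3 gives C(5,2) = 10. Together 17.
No two caps can be exceeded simultaneously, so the pair terms are all 0.
By inclusion–exclusion the count is 28 − 17 + 0 = 11.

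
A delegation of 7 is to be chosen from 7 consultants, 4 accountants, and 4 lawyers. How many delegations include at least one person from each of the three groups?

Unrestricted: C(15,7) = 6435 ways to pick any 7 of the 15.
Selections missing a whole group: no consultants → C(8,7) = 8; no accountants → C(11,7) = 330; no lawyers → C(11,7) = 330.
Add back selections omitting two groups (i.e. drawn from a single group): C(7,7) + C(4,7) + C(4,7) = 1.
By inclusion–exclusion: 6435 − 668 + 1 = 5768.

5768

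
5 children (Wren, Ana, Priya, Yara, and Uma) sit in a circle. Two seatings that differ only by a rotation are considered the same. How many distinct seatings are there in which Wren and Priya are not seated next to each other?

12

Without the restriction there are (4)! = 24 seatings.
Those with Wren next to Priya: fuse the pair into one unit and seat 4 units around a circle — 2·(3)! = 12.
Subtracting, 24 − 12 = 12.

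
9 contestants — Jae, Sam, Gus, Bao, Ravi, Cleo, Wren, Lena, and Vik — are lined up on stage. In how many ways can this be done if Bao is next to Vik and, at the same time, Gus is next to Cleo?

Treat {Bao,Vik} as one block (2 orders) and {Gus,Cleo} as another (2 orders).
That leaves 7 units to arrange: 2 × 2 × 7! = 4 × 5040 = 20160.

20160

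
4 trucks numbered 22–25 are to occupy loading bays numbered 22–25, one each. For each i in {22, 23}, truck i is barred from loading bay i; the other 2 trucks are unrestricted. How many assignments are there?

14

Let Aᵢ (for i ∈ {22, 23}) be the placements that put truck i in its forbidden loading bay. Any j of these fix j positions, leaving (4−j)! ways to fill the rest, and there are C(2,j) ways to pick which j.
By inclusion–exclusion, the number of valid placements is Σ_{j=0}^{2} (−1)^j C(2,j)·(4−j)!.
Computing: 24 − 12 + 2 = 14.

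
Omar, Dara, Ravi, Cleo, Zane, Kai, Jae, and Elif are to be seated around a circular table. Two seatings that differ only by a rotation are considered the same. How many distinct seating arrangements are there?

5040

Around a circle, 8 distinct people have 8!/8 = (7)! = 5040 rotationally distinct seatings.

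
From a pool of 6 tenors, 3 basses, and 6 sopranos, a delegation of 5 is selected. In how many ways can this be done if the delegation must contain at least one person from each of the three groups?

1971

Total 5-person selections from all 15: C(15,5) = 3003.
Selections missing a whole group: no tenors → C(9,5) = 126; no basses → C(12,5) = 792; no sopranos → C(9,5) = 126.
Add back selections omitting two groups (i.e. drawn from a single group): C(6,5) + C(3,5) + C(6,5) = 12.
By inclusion–exclusion: 3003 − 1044 + 12 = 1971.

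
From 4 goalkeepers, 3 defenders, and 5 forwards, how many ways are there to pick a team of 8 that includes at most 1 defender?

117

Split by how many defenders are chosen (0 through 1).
Sum: C(3,0)·C(9,8) + C(3,1)·C(9,7) = 9 + 108 = 117.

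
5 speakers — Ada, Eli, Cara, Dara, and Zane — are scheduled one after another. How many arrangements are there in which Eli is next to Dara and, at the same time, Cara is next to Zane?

Treat {Eli,Dara} as one block (2 orders) and {Cara,Zane} as another (2 orders).
That leaves 3 units to arrange: 2 × 2 × 3! = 4 × 6 = 24.

24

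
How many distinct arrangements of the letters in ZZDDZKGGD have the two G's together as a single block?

1120

Treat the 2 copies of G as a single block. The multiset to arrange is then {GG, D, D, D, K, Z, Z, Z}, 8 items in all.
That gives (8)!/(3!·3!) = 1120 arrangements.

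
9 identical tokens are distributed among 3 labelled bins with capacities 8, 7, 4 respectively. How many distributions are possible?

36

Ignoring the caps, the number of non-negative solutions to x_1+…+x_3 = 9 is C(11,2) = 55.
Subtract solutions that violate a single cap (substitute x_i' = x_i − (cap_i+1)): x_1 ≥ 9 gives C(2,2) = 1; x_2 ≥ 8 gives C(3,2) = 3; x_3 ≥ 5 gives C(6,2) = 15. Together 19.
No two caps can be exceeded simultaneously, so the pair terms are all 0.
By inclusion–exclusion the count is 55 − 19 + 0 = 36.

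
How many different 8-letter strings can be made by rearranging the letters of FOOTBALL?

10080

Letter multiplicities in FOOTBALL: A×1, B×1, F×1, L×2, O×2, T×1.
The number of distinct arrangements is 8!/(2!·2!) = 40320/4 = 10080.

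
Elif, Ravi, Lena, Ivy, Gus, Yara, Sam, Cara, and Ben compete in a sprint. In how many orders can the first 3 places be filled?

504

There are 9 choices for 1st place, 8 for 2nd, and 7 for 3rd.
That gives 9 × 8 × 7 = 504.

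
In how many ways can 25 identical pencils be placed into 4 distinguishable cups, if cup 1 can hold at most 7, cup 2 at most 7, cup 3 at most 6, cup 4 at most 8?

Ignoring the caps, the number of non-negative solutions to x_1+…+x_4 = 25 is C(28,3) = 3276.
Subtract solutions that violate a single cap (substitute x_i' = x_i − (cap_i+1)): x_1 ≥ 8 gives C(20,3) = 1140; x_2 ≥ 8 gives C(20,3) = 1140; x_3 ≥ 7 gives C(21,3) = 1330; x_4 ≥ 9 gives C(19,3) = 969. Together 4579.
Add back pairs where two caps are both exceeded: 220 + 286 + 165 + 286 + 165 + 220 = 1342.
Subtract triples: 10 + 1 + 4 + 4 = 19.
By inclusion–exclusion the count is 3276 − 4579 + 1342 − 19 = 20.

20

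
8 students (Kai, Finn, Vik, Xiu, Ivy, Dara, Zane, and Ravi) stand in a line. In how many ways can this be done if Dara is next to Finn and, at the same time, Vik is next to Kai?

2880

Treat {Dara,Finn} as one block (2 orders) and {Vik,Kai} as another (2 orders).
That leaves 6 units to arrange: 2 × 2 × 6! = 4 × 720 = 2880.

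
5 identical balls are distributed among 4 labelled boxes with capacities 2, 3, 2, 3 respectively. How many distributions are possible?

Ignoring the caps, the number of non-negative solutions to x_1+…+x_4 = 5 is C(8,3) = 56.
Subtract solutions that violate a single cap (substitute x_i' = x_i − (cap_i+1)): x_1 ≥ 3 gives C(5,3) = 10; x_2 ≥ 4 gives C(4,3) = 4; x_3 ≥ 3 gives C(5,3) = 10; x_4 ≥ 4 gives C(4,3) = 4. Together 28.
No two caps can be exceeded simultaneously, so the pair terms are all 0.
By inclusion–exclusion the count is 56 − 28 + 0 = 28.

28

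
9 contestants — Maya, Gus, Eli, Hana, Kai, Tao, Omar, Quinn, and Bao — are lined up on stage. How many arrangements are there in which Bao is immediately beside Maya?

Treat {Bao, Maya} as a single unit. There are 8 units to order, and the pair itself can be ordered 2 ways.
So the count is 2·(8)! = 80640.

80640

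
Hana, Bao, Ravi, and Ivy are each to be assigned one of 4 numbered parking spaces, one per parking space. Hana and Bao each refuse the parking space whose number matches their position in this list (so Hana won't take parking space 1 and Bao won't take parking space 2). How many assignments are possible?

Let Aᵢ (for i ∈ {1, 2}) be the placements that put person i in their forbidden parking space. Any j of these fix j positions, leaving (4−j)! ways to fill the rest, and there are C(2,j) ways to pick which j.
By inclusion–exclusion, the number of valid placements is Σ_{j=0}^{2} (−1)^j C(2,j)·(4−j)!.
Computing: 24 − 12 + 2 = 14.

14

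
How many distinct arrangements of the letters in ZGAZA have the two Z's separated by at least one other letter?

There are 5!/(2!·2!) = 30 arrangements of ZGAZA in total.
Arrangements with the Z's together: treat ZZ as one letter, giving (4)!/(2!) = 12.
Subtracting, 30 − 12 = 18 arrangements keep the Z's apart.

18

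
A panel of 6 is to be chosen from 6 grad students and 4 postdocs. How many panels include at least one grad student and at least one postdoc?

Total 6-person selections from all 10: C(10,6) = 210.
Subtract selections that omit an entire group: no grad students → C(4,6) = 0; no postdocs → C(6,6) = 1.
Both groups omitted at once is impossible, so 210 − 1 = 209.

209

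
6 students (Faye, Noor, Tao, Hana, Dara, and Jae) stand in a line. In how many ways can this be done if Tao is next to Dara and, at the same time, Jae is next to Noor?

Treat {Tao,Dara} as one block (2 orders) and {Jae,Noor} as another (2 orders).
That leaves 4 units to arrange: 2 × 2 × 4! = 4 × 24 = 96.

96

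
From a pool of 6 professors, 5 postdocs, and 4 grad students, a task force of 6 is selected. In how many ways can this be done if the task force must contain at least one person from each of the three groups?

4250

With no constraint there are C(15,6) = 5005 possible selections.
Selections missing a whole group: no professors → C(9,6) = 84; no postdocs → C(10,6) = 210; no grad students → C(11,6) = 462.
Add back selections omitting two groups (i.e. drawn from a single group): C(6,6) + C(5,6) + C(4,6) = 1.
By inclusion–exclusion: 5005 − 756 + 1 = 4250.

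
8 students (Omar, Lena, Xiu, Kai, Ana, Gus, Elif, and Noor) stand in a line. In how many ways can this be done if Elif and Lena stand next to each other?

Place the 6 others and the Elif-Lena pair as 7 objects in a line; the pair has 2 internal arrangements.
So the count is 2·(7)! = 10080.

10080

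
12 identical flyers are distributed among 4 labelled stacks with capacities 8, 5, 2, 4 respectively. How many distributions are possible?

71

By stars and bars, unrestricted non-negative solutions to x_1+…+x_4 = 12 number C(12+3,3) = 455.
Subtract solutions that violate a single cap (substitute x_i' = x_i − (cap_i+1)): x_1 ≥ 9 gives C(6,3) = 20; x_2 ≥ 6 gives C(9,3) = 84; x_3 ≥ 3 gives C(12,3) = 220; x_4 ≥ 5 gives C(10,3) = 120. Together 444.
Add back pairs where two caps are both exceeded: 0 + 1 + 0 + 20 + 4 + 35 = 60.
By inclusion–exclusion the count is 455 − 444 + 60 = 71.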